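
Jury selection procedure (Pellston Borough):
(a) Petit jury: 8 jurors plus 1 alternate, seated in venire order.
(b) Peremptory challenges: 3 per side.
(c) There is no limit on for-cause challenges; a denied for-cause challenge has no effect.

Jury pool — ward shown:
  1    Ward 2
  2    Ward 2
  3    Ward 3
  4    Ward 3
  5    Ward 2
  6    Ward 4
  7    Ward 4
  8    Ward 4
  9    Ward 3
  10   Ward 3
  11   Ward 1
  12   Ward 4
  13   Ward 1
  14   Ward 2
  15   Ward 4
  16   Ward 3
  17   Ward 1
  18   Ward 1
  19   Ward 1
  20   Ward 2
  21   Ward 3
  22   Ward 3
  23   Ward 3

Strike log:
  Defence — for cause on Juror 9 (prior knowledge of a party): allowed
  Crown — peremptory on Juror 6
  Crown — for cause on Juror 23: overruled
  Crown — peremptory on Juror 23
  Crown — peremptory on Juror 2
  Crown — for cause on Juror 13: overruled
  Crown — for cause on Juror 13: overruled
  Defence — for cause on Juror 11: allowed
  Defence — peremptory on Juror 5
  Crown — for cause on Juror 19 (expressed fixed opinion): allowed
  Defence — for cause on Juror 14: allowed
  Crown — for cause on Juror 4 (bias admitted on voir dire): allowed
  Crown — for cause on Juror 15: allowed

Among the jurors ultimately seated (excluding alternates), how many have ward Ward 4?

3

Removed: #2, #4, #5, #6, #9, #11, #14, #15, #19, #23.
Seated jurors 1–8: #1, #3, #7, #8, #10, #12, #13, #16 (alternates #17 not counted).
Of those, in Ward 4: #7, #8, #12 → 3.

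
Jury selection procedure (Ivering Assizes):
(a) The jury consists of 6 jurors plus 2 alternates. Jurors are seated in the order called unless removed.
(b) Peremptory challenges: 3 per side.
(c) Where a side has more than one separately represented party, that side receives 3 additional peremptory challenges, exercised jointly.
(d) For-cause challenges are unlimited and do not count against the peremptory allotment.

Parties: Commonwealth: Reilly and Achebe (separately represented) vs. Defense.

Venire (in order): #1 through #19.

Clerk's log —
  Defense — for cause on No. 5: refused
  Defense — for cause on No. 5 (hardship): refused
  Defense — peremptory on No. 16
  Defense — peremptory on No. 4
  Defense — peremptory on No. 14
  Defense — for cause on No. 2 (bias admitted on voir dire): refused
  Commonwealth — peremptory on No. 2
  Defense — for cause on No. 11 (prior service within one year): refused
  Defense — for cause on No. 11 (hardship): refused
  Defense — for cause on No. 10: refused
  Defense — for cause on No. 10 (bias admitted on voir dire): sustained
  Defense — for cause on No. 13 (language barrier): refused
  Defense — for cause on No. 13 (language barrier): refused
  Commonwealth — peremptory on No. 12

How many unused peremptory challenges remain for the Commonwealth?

4

Commonwealth allotment: 3 base + 3 multi-party = 6.
Commonwealth peremptories used: #2, #12 — 2.
Remaining: 6 − 2 = 4.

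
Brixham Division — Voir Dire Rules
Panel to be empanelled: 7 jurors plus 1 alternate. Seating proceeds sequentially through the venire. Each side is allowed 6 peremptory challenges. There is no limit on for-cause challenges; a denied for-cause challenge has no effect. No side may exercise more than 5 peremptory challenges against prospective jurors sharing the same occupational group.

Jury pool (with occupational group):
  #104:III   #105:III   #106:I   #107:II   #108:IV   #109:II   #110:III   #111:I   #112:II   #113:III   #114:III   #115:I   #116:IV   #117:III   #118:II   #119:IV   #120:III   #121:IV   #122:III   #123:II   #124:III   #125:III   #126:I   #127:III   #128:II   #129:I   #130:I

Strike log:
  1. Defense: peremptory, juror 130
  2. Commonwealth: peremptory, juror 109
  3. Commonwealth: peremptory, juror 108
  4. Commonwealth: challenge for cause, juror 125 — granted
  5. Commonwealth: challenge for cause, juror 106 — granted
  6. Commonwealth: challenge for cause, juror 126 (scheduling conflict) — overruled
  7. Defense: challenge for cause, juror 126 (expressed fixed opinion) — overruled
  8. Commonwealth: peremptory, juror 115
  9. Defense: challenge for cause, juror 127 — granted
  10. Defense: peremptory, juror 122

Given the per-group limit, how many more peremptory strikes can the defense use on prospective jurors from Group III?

4

Defense peremptories so far: #130, #122 — 2 of 6 used, 4 left overall.
Against Group III: #122 — 1 used; per-group cap 5 leaves 4.
Binding limit: min(4, 4) = 4.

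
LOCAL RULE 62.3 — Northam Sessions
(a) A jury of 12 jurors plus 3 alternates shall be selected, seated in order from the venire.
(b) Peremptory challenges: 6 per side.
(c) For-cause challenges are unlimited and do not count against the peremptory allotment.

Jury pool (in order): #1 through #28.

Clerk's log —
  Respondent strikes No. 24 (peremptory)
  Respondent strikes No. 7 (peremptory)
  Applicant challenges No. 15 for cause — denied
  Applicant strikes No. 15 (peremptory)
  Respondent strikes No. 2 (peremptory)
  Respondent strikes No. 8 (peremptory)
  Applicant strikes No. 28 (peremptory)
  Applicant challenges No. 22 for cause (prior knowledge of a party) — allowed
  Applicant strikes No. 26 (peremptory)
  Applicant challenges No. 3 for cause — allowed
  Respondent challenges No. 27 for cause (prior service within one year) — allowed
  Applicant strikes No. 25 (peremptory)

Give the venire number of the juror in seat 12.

17

Removed: #2, #3, #7, #8, #15, #22, #24, #25, #26, #27, #28.
Seating in order: seats 1–12 → #1, #4, #5, #6, #9, #10, #11, #12, #13, #14, #16, #17; alternates → #18, #19, #20.
So seat 12 is #17.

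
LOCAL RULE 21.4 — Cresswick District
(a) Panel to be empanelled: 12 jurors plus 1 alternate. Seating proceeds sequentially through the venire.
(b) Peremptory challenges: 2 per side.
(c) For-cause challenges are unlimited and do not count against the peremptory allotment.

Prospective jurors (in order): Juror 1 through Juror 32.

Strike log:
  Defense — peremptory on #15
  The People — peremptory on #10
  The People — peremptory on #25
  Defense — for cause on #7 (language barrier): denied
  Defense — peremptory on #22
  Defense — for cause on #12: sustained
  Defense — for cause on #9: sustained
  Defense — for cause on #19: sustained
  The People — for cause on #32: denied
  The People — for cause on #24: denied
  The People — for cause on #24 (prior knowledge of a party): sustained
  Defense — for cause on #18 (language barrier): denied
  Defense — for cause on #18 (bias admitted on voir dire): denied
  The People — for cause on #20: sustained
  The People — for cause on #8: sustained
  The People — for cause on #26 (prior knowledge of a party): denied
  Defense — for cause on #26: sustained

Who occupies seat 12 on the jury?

Removed: #8, #9, #10, #12, #15, #19, #20, #22, #24, #25, #26. (#7, #18, #32 stay — for-cause denied.)
Seating in order: seats 1–12 → #1, #2, #3, #4, #5, #6, #7, #11, #13, #14, #16, #17; alternates → #18.
So seat 12 is #17.

17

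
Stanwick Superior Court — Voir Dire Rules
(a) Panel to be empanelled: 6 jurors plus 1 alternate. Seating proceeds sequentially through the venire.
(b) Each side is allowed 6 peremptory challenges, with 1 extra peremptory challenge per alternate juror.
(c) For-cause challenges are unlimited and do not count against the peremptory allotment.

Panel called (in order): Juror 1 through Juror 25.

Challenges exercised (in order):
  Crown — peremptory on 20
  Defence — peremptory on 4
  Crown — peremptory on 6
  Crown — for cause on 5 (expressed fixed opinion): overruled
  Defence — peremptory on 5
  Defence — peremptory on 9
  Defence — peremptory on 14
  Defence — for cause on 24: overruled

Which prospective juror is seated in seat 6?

10

Removed: #4, #5, #6, #9, #14, #20. (#24 stays — for-cause denied.)
Filling seats in venire order through position 6: #1, #2, #3, #7, #8, #10.
So seat 6 is #10.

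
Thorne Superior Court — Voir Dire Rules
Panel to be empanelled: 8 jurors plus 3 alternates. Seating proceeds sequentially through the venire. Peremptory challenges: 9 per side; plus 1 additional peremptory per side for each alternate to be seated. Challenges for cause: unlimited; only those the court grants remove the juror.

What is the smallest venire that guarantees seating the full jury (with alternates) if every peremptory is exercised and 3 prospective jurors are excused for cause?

Seats to fill: 8 + 3 alternates = 11.
Peremptories: 9 + 1×3 = 12 per side × 2 sides = 24.
For-cause removals: 3.
Minimum venire: 11 + 24 + 3 = 38.

38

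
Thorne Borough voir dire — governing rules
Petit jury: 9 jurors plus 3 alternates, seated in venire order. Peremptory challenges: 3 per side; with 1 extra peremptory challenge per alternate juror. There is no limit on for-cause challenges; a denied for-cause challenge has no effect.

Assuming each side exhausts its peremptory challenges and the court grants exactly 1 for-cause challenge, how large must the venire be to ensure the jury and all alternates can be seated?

25

Seats to fill: 9 + 3 alternates = 12.
Peremptories: 3 + 1×3 = 6 per side × 2 sides = 12.
For-cause removals: 1.
Minimum venire: 12 + 12 + 1 = 25.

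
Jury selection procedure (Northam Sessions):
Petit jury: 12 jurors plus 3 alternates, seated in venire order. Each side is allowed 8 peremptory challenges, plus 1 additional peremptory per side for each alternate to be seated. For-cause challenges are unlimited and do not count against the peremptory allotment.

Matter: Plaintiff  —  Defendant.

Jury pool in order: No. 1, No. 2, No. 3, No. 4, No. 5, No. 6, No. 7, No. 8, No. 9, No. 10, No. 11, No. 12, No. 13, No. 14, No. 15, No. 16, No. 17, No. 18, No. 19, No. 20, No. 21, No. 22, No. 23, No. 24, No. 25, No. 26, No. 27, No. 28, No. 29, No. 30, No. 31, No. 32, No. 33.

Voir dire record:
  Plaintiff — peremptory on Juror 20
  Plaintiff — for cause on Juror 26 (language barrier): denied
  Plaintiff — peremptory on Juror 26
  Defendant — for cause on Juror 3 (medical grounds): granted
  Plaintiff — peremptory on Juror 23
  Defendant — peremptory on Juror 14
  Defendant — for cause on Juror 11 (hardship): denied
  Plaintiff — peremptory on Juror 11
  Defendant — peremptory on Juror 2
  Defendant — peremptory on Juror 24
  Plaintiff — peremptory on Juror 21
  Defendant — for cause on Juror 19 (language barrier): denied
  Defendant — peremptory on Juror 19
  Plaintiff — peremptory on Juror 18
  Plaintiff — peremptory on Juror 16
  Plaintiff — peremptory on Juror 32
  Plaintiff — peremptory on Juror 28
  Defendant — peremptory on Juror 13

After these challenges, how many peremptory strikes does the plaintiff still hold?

Plaintiff allotment: 8 base + 1 × 3 alternates = 11.
Plaintiff peremptories used: #20, #26, #23, #11, #21, #18, #16, #32, #28 — 9 (the for-cause on #26 doesn't count).
Remaining: 11 − 9 = 2.

2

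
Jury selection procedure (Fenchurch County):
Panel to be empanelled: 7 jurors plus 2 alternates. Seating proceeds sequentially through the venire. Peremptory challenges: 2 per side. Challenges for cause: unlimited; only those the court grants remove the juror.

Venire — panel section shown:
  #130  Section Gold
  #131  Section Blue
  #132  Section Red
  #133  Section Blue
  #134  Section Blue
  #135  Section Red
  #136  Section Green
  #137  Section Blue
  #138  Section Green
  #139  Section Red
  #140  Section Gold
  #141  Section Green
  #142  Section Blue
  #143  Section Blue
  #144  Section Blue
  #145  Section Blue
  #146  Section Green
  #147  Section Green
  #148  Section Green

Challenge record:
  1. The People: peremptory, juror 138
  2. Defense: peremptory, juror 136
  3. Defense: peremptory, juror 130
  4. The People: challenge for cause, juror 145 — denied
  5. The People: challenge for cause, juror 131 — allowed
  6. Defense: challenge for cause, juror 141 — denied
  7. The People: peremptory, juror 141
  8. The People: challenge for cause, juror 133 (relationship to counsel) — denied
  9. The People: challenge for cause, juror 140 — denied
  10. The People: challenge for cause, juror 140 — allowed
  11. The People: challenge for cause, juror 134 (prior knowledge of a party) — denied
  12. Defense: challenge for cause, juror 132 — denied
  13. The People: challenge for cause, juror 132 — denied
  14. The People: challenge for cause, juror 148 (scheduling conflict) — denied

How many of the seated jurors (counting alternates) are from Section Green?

0

Removed: #130, #131, #136, #138, #140, #141.
Seated (9 incl. alternates): #132, #133, #134, #135, #137, #139, #142, #143, #144.
None of those are in Section Green → 0.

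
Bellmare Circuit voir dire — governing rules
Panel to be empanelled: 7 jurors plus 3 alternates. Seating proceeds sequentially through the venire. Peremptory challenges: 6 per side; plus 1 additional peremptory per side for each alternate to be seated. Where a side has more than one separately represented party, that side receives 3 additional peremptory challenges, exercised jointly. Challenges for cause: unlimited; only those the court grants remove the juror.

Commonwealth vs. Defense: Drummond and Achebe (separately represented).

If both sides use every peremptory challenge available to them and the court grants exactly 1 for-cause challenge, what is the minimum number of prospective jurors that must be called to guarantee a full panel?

32

Seats to fill: 7 + 3 alternates = 10.
Peremptories — Commonwealth: 6 + 1×3 = 9; Defense: 6 + 1×3 + 3 = 12; total 21.
For-cause removals: 1.
Minimum venire: 10 + 21 + 1 = 32.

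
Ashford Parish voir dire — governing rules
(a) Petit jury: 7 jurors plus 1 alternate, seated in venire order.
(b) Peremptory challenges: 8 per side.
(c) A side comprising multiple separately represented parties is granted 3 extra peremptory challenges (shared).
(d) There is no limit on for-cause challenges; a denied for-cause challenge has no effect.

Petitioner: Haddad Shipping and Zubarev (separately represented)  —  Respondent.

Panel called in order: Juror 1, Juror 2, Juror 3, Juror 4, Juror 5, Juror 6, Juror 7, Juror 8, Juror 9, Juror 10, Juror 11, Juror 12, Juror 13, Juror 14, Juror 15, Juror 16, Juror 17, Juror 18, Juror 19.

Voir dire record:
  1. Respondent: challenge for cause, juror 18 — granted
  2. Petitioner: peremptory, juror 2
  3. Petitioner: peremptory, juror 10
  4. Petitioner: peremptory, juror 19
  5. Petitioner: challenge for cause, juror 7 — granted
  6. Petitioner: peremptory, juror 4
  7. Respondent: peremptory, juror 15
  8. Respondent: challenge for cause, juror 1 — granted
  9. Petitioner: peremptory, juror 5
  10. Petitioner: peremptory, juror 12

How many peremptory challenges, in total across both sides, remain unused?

Petitioner allotment: 8 base + 3 multi-party = 11. Respondent allotment: 8.
Petitioner peremptories used: #2, #10, #19, #4, #5, #12 — 6 (the for-cause on #7 doesn't count).
Respondent peremptories used: #15 — 1 (for-cause on #18, #1 don't count).
Remaining: (11 − 6) + (8 − 1) = 12.

12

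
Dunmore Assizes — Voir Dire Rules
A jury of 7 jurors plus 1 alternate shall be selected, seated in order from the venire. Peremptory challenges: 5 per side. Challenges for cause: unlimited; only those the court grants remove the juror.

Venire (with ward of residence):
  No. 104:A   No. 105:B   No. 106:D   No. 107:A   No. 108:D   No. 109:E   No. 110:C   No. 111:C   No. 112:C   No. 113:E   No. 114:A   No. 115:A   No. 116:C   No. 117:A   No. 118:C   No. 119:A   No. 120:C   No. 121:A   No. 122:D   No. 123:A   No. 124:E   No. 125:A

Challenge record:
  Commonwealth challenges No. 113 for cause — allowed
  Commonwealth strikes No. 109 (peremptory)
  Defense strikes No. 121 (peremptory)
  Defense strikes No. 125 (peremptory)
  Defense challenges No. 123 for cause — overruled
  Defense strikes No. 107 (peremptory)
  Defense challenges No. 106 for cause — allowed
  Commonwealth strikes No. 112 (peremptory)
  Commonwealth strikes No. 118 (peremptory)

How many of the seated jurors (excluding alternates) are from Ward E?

0

Removed: #106, #107, #109, #112, #113, #118, #121, #125.
Seated jurors 1–7: #104, #105, #108, #110, #111, #114, #115 (alternates #116 not counted).
None of those are in Ward E → 0.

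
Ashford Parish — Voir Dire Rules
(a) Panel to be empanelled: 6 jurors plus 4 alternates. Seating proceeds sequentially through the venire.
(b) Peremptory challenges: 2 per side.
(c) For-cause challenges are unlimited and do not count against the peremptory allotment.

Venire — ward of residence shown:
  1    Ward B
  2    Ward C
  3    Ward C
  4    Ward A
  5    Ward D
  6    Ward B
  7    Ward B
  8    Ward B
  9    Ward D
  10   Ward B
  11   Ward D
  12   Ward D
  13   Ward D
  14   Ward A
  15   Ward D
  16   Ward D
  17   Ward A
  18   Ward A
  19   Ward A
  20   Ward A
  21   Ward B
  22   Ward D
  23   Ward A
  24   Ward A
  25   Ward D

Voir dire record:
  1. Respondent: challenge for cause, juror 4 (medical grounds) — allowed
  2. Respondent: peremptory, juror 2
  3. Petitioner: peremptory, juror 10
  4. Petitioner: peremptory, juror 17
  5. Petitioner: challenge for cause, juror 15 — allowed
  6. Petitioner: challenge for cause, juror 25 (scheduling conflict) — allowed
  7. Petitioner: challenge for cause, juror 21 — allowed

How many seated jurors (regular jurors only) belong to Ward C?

Removed: #2, #4, #10, #15, #17, #21, #25.
Seated jurors 1–6: #1, #3, #5, #6, #7, #8 (alternates #9, #11, #12, #13 not counted).
Of those, in Ward C: #3 → 1.

1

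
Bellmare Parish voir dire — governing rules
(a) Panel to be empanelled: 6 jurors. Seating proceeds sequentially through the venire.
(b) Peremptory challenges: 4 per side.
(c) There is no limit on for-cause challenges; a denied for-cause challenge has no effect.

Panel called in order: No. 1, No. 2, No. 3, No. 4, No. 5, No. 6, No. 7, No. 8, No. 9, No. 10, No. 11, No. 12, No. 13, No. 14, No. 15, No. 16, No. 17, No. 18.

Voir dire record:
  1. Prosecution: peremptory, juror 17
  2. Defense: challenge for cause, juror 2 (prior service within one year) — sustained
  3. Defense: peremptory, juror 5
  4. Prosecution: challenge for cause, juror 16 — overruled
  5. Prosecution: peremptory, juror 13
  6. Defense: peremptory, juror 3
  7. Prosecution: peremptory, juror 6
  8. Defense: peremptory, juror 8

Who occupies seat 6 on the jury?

Removed: #2, #3, #5, #6, #8, #13, #17. (#16 stays — for-cause denied.)
Seating in order: seats 1–6 → #1, #4, #7, #9, #10, #11.
So seat 6 is #11.

11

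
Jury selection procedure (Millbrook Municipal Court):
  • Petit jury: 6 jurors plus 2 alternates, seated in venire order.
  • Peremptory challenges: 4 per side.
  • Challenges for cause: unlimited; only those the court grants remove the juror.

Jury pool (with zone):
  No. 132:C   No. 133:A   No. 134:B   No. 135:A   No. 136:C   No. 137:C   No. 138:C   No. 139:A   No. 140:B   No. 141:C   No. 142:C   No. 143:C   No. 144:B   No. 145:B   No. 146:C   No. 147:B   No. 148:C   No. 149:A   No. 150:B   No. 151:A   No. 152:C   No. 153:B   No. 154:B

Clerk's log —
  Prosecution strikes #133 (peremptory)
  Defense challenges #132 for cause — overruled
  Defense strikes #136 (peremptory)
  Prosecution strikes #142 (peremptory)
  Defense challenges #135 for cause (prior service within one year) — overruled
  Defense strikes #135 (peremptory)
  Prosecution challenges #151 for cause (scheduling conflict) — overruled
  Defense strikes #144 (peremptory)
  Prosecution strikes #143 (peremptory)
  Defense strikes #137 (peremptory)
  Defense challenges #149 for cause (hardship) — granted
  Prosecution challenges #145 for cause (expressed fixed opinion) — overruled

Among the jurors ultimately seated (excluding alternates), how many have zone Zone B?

2

Removed: #133, #135, #136, #137, #142, #143, #144, #149.
Seated jurors 1–6: #132, #134, #138, #139, #140, #141 (alternates #145, #146 not counted).
Of those, in Zone B: #134, #140 → 2.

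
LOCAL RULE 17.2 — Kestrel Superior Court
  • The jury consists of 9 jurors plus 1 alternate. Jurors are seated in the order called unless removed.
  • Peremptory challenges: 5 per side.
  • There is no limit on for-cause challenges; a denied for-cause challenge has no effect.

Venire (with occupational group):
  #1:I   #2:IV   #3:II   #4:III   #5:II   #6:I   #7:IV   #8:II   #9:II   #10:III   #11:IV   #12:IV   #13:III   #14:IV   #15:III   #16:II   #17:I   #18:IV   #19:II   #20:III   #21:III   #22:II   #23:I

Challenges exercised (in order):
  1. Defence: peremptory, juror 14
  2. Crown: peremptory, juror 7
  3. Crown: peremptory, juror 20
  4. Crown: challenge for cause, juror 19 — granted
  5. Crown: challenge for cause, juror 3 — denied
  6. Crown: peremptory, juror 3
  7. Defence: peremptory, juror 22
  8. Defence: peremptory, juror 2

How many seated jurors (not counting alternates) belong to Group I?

2

Removed: #2, #3, #7, #14, #19, #20, #22.
Seated jurors 1–9: #1, #4, #5, #6, #8, #9, #10, #11, #12 (alternates #13 not counted).
Of those, in Group I: #1, #6 → 2.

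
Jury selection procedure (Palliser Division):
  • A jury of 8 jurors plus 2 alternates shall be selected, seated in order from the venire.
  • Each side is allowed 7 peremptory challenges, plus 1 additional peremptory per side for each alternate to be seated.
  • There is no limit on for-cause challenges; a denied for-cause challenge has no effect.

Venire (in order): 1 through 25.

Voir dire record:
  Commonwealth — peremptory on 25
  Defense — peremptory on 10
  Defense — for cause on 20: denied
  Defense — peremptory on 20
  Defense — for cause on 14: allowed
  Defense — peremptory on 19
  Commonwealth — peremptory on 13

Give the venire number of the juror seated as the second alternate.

11

Removed: #10, #13, #14, #19, #20, #25.
Seating in order: seats 1–8 → #1, #2, #3, #4, #5, #6, #7, #8; alternates → #9, #11.
So alternate 2 is #11.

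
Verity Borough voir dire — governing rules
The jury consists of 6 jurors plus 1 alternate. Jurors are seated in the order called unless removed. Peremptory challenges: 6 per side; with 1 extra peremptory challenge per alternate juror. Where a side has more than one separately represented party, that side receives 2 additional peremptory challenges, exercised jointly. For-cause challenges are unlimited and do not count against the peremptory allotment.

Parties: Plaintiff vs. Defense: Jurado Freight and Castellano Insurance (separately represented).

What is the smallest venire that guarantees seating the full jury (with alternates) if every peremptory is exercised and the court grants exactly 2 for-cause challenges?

Seats to fill: 6 + 1 alternates = 7.
Peremptories — Plaintiff: 6 + 1×1 = 7; Defense: 6 + 1×1 + 2 = 9; total 16.
For-cause removals: 2.
Minimum venire: 7 + 16 + 2 = 25.

25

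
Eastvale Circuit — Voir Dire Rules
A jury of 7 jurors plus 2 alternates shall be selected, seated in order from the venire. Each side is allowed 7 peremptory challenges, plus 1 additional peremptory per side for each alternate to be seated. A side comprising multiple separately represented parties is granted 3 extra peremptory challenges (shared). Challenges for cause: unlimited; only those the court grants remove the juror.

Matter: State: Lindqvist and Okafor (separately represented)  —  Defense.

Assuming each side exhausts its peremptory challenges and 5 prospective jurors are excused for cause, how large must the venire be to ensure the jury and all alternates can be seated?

35

Seats to fill: 7 + 2 alternates = 9.
Peremptories — State: 7 + 1×2 + 3 = 12; Defense: 7 + 1×2 = 9; total 21.
For-cause removals: 5.
Minimum venire: 9 + 21 + 5 = 35.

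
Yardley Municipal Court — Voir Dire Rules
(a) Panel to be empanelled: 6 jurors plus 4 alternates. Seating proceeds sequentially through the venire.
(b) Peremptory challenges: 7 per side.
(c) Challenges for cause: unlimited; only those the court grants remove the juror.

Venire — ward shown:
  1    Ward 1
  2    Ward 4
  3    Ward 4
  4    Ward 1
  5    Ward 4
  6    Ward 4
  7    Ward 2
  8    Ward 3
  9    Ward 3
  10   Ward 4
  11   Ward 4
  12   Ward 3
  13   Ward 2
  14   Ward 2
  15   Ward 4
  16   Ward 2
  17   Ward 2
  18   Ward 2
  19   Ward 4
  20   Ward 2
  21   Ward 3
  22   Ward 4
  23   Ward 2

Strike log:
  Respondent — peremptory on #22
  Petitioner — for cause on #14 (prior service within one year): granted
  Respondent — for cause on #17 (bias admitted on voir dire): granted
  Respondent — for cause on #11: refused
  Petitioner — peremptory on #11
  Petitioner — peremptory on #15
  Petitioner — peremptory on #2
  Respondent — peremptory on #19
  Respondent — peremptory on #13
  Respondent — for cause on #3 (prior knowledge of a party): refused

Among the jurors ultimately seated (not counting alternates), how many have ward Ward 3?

Removed: #2, #11, #13, #14, #15, #17, #19, #22.
Seated jurors 1–6: #1, #3, #4, #5, #6, #7 (alternates #8, #9, #10, #12 not counted).
None of those are in Ward 3 → 0.

0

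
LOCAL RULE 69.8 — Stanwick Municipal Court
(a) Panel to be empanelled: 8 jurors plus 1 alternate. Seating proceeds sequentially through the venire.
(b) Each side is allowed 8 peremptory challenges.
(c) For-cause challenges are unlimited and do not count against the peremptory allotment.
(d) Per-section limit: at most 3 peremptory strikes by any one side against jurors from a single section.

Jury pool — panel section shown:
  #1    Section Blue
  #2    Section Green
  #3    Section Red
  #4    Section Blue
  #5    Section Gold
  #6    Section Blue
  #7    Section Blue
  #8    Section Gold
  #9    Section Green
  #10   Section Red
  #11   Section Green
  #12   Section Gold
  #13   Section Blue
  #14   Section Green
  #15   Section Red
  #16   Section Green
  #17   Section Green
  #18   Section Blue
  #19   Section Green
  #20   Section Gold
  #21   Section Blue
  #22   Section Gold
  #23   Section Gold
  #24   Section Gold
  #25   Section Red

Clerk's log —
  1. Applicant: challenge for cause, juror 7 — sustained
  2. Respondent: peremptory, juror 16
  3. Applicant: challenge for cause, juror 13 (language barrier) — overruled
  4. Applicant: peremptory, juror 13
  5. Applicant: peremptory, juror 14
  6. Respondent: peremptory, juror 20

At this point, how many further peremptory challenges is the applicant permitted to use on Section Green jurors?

2

Applicant peremptories so far: #13, #14 — 2 of 8 used, 6 left overall.
Against Section Green: #14 — 1 used; per-section cap 3 leaves 2.
Binding limit: min(6, 2) = 2.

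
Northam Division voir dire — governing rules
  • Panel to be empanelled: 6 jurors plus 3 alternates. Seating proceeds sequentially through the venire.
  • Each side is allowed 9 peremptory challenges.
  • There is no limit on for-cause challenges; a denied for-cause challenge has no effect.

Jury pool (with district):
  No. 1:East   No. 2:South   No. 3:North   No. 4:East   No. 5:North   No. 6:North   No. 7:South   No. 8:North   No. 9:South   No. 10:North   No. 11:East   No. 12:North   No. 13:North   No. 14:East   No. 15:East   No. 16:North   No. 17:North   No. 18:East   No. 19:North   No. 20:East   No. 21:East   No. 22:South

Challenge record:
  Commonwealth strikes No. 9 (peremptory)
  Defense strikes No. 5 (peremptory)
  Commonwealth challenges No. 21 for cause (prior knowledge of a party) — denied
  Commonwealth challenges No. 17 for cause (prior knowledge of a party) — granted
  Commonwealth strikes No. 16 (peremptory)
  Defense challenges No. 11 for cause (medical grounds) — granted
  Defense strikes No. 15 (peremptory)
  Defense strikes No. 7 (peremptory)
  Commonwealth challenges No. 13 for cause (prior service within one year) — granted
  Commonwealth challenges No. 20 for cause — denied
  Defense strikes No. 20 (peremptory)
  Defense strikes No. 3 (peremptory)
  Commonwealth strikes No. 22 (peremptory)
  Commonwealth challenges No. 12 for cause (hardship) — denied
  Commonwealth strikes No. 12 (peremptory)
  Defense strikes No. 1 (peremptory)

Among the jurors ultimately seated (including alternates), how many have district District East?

Removed: #1, #3, #5, #7, #9, #11, #12, #13, #15, #16, #17, #20, #22.
Seated (9 incl. alternates): #2, #4, #6, #8, #10, #14, #18, #19, #21.
Of those, in District East: #4, #14, #18, #21 → 4.

4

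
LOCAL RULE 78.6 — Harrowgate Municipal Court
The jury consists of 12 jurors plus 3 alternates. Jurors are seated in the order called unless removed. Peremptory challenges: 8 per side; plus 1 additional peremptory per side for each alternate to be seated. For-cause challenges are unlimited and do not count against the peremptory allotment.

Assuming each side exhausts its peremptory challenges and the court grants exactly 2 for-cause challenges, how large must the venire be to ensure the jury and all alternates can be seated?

39

Seats to fill: 12 + 3 alternates = 15.
Peremptories: 8 + 1×3 = 11 per side × 2 sides = 22.
For-cause removals: 2.
Minimum venire: 15 + 22 + 2 = 39.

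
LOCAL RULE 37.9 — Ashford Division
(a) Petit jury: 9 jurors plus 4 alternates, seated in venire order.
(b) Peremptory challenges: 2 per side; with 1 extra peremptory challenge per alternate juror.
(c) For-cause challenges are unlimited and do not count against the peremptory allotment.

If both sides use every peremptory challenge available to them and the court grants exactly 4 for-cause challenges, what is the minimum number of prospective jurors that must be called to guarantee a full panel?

29

Seats to fill: 9 + 4 alternates = 13.
Peremptories: 2 + 1×4 = 6 per side × 2 sides = 12.
For-cause removals: 4.
Minimum venire: 13 + 12 + 4 = 29.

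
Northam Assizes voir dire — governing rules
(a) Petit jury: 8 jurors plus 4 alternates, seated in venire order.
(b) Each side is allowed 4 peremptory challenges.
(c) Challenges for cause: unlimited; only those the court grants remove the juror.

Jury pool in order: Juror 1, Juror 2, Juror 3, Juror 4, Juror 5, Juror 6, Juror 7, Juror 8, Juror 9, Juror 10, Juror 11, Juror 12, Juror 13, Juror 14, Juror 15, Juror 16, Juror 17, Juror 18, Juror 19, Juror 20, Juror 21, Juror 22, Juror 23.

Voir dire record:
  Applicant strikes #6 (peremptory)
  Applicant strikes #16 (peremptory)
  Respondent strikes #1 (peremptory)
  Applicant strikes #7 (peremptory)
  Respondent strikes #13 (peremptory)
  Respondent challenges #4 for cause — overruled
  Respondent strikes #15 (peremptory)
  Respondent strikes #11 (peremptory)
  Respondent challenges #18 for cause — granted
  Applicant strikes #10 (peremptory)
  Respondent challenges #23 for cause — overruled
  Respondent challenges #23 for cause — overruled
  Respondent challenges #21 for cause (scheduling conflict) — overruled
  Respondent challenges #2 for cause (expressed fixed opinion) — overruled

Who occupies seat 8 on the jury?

14

Removed: #1, #6, #7, #10, #11, #13, #15, #16, #18. (#2, #4, #21, #23 stay — for-cause denied.)
Seating in order: seats 1–8 → #2, #3, #4, #5, #8, #9, #12, #14; alternates → #17, #19, #20, #21.
So seat 8 is #14.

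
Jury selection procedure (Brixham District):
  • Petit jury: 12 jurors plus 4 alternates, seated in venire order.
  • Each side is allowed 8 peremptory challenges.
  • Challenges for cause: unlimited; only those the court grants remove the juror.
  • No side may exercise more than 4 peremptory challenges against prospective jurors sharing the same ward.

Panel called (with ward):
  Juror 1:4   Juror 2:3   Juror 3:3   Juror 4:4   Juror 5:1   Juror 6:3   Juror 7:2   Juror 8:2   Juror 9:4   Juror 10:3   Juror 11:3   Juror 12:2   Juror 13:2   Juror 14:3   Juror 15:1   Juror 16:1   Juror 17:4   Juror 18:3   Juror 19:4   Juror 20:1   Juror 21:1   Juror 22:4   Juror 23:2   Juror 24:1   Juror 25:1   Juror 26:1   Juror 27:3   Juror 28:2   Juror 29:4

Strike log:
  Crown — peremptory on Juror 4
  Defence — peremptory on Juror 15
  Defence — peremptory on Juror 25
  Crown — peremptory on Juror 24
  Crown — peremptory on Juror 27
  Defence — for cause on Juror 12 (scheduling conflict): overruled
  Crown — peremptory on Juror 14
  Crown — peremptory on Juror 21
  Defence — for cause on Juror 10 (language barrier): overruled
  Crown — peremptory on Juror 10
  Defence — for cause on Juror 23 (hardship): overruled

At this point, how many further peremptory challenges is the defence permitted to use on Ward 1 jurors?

Defence peremptories so far: #15, #25 — 2 of 8 used, 6 left overall.
Against Ward 1: #15, #25 — 2 used; per-ward cap 4 leaves 2.
Binding limit: min(6, 2) = 2.

2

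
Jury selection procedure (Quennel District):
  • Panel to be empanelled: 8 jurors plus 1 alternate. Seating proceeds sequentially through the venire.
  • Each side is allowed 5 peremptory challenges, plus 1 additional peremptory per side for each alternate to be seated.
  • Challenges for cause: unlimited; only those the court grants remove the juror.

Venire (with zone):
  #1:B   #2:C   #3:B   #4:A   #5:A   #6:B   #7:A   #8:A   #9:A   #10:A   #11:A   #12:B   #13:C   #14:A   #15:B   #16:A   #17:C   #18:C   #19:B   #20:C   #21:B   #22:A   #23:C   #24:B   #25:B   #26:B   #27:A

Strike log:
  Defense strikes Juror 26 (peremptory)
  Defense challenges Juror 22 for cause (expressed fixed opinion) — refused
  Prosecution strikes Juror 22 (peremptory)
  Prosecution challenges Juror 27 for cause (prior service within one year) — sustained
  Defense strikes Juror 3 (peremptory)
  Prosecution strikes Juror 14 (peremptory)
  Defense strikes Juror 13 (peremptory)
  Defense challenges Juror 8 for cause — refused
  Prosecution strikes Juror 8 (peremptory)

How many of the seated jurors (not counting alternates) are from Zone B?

2

Removed: #3, #8, #13, #14, #22, #26, #27.
Seated jurors 1–8: #1, #2, #4, #5, #6, #7, #9, #10 (alternates #11 not counted).
Of those, in Zone B: #1, #6 → 2.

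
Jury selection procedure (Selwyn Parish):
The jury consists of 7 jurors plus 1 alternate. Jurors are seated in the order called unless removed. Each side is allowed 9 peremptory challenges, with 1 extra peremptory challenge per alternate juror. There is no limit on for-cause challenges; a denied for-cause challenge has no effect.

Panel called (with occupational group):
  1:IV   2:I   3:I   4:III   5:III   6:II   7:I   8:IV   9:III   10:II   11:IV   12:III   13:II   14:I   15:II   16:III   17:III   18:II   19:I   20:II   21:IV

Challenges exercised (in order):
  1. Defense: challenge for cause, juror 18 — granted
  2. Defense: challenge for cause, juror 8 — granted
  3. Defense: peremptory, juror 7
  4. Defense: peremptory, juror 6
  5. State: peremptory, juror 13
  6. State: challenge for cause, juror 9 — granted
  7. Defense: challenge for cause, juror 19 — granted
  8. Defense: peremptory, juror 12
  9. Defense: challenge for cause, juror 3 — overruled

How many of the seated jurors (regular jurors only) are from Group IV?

2

Removed: #6, #7, #8, #9, #12, #13, #18, #19.
Seated jurors 1–7: #1, #2, #3, #4, #5, #10, #11 (alternates #14 not counted).
Of those, in Group IV: #1, #11 → 2.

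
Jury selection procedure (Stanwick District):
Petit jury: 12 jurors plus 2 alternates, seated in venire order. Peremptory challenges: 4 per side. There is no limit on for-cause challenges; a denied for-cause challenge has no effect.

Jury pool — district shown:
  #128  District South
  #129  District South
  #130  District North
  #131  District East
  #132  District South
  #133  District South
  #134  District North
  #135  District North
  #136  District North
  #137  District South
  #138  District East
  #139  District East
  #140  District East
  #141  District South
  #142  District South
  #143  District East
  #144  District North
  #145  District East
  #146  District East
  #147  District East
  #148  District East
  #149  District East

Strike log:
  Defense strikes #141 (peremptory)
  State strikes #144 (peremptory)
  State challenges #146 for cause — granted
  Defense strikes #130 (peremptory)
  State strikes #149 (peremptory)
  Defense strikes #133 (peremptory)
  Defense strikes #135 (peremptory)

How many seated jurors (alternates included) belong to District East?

7

Removed: #130, #133, #135, #141, #144, #146, #149.
Seated (14 incl. alternates): #128, #129, #131, #132, #134, #136, #137, #138, #139, #140, #142, #143, #145, #147.
Of those, in District East: #131, #138, #139, #140, #143, #145, #147 → 7.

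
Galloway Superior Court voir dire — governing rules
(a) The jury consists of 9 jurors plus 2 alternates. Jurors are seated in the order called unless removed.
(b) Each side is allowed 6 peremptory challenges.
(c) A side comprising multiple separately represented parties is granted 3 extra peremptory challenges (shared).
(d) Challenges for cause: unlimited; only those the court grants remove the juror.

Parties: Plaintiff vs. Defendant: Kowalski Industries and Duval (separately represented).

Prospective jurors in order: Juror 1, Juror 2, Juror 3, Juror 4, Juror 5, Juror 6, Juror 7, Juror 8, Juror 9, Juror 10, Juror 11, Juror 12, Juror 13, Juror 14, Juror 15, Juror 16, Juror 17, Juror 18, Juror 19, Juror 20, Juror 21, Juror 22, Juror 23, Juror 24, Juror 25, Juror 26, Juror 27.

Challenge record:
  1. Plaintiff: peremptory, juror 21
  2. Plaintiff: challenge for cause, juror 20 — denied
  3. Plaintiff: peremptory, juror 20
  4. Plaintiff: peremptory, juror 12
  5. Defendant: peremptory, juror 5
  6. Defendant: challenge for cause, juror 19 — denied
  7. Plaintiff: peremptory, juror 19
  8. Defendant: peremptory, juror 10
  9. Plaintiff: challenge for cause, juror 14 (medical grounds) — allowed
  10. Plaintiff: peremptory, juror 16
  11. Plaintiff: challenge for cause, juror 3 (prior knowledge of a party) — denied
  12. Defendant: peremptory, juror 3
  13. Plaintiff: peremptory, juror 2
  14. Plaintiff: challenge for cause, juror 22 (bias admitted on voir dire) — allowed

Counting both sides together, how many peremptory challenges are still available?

Plaintiff allotment: 6. Defendant allotment: 6 base + 3 multi-party = 9.
Plaintiff peremptories used: #21, #20, #12, #19, #16, #2 — 6 (for-cause on #20, #14, #3, #22 don't count).
Defendant peremptories used: #5, #10, #3 — 3 (the for-cause on #19 doesn't count).
Remaining: (6 − 6) + (9 − 3) = 6.

6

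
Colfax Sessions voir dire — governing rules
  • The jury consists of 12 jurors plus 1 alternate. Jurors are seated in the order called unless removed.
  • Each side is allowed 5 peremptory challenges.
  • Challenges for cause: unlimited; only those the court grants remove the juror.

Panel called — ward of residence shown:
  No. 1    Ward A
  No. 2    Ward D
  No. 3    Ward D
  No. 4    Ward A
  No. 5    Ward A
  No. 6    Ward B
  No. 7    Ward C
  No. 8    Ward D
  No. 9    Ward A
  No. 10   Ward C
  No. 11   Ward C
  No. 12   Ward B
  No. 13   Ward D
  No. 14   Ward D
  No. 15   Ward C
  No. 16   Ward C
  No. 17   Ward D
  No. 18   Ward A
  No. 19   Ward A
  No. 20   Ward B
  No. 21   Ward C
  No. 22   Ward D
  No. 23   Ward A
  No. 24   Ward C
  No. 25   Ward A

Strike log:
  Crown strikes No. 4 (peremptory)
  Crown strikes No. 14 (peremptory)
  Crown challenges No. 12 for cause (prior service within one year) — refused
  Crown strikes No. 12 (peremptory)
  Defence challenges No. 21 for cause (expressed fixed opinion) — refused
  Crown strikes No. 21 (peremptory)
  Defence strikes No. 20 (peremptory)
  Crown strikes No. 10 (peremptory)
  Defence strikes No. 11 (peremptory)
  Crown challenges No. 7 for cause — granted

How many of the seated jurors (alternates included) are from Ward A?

5

Removed: #4, #7, #10, #11, #12, #14, #20, #21.
Seated (13 incl. alternates): #1, #2, #3, #5, #6, #8, #9, #13, #15, #16, #17, #18, #19.
Of those, in Ward A: #1, #5, #9, #18, #19 → 5.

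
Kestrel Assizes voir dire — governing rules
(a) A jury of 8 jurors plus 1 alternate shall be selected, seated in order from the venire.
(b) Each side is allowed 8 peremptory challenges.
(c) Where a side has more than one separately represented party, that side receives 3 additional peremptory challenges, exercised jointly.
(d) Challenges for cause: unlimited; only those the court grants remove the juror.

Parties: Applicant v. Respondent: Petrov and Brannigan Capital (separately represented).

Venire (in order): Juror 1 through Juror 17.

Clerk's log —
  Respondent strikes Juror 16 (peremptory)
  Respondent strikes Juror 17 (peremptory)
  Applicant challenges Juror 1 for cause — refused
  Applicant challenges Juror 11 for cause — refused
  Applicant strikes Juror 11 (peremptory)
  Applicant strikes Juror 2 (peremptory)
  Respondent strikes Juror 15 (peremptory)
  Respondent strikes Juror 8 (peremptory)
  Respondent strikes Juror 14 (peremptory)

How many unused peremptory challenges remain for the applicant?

6

Applicant allotment: 8.
Applicant peremptories used: #11, #2 — 2 (for-cause on #1, #11 don't count).
Remaining: 8 − 2 = 6.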